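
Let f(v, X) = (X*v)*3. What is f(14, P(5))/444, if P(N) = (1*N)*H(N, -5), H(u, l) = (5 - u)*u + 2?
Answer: 35/37 ≈ 0.94595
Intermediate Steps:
H(u, l) = 2 + u*(5 - u) (H(u, l) = u*(5 - u) + 2 = 2 + u*(5 - u))
P(N) = N*(2 - N**2 + 5*N) (P(N) = (1*N)*(2 - N**2 + 5*N) = N*(2 - N**2 + 5*N))
f(v, X) = 3*X*v
f(14, P(5))/444 = (3*(5*(2 - 1*5**2 + 5*5))*14)/444 = (3*(5*(2 - 1*25 + 25))*14)*(1/444) = (3*(5*(2 - 25 + 25))*14)*(1/444) = (3*(5*2)*14)*(1/444) = (3*10*14)*(1/444) = 420*(1/444) = 35/37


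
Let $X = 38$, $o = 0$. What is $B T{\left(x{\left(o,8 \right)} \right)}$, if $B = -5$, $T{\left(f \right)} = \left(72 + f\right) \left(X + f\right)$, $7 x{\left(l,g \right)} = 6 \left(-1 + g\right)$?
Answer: $-17160$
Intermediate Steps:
$x{\left(l,g \right)} = - \frac{6}{7} + \frac{6 g}{7}$ ($x{\left(l,g \right)} = \frac{6 \left(-1 + g\right)}{7} = \frac{-6 + 6 g}{7} = - \frac{6}{7} + \frac{6 g}{7}$)
$T{\left(f \right)} = \left(38 + f\right) \left(72 + f\right)$ ($T{\left(f \right)} = \left(72 + f\right) \left(38 + f\right) = \left(38 + f\right) \left(72 + f\right)$)
$B T{\left(x{\left(o,8 \right)} \right)} = - 5 \left(2736 + \left(- \frac{6}{7} + \frac{6}{7} \cdot 8\right)^{2} + 110 \left(- \frac{6}{7} + \frac{6}{7} \cdot 8\right)\right) = - 5 \left(2736 + \left(- \frac{6}{7} + \frac{48}{7}\right)^{2} + 110 \left(- \frac{6}{7} + \frac{48}{7}\right)\right) = - 5 \left(2736 + 6^{2} + 110 \cdot 6\right) = - 5 \left(2736 + 36 + 660\right) = \left(-5\right) 3432 = -17160$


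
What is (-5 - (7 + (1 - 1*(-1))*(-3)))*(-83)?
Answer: 498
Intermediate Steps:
(-5 - (7 + (1 - 1*(-1))*(-3)))*(-83) = (-5 - (7 + (1 + 1)*(-3)))*(-83) = (-5 - (7 + 2*(-3)))*(-83) = (-5 - (7 - 6))*(-83) = (-5 - 1*1)*(-83) = (-5 - 1)*(-83) = -6*(-83) = 498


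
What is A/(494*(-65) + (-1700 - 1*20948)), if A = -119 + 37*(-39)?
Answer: 71/2489 ≈ 0.028526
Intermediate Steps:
A = -1562 (A = -119 - 1443 = -1562)
A/(494*(-65) + (-1700 - 1*20948)) = -1562/(494*(-65) + (-1700 - 1*20948)) = -1562/(-32110 + (-1700 - 20948)) = -1562/(-32110 - 22648) = -1562/(-54758) = -1562*(-1/54758) = 71/2489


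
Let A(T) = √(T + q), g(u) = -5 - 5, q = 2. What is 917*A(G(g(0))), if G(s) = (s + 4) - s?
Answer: 917*√6 ≈ 2246.2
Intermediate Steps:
g(u) = -10
G(s) = 4 (G(s) = (4 + s) - s = 4)
A(T) = √(2 + T) (A(T) = √(T + 2) = √(2 + T))
917*A(G(g(0))) = 917*√(2 + 4) = 917*√6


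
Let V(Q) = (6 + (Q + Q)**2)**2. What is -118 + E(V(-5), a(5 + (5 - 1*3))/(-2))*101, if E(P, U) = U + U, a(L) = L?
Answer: -825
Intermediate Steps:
V(Q) = (6 + 4*Q**2)**2 (V(Q) = (6 + (2*Q)**2)**2 = (6 + 4*Q**2)**2)
E(P, U) = 2*U
-118 + E(V(-5), a(5 + (5 - 1*3))/(-2))*101 = -118 + (2*((5 + (5 - 1*3))/(-2)))*101 = -118 + (2*((5 + (5 - 3))*(-1/2)))*101 = -118 + (2*((5 + 2)*(-1/2)))*101 = -118 + (2*(7*(-1/2)))*101 = -118 + (2*(-7/2))*101 = -118 - 7*101 = -118 - 707 = -825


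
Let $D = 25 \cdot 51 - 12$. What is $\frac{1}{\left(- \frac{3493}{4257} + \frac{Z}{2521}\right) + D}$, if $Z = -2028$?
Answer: $\frac{10731897}{13536946862} \approx 0.00079279$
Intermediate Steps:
$D = 1263$ ($D = 1275 - 12 = 1263$)
$\frac{1}{\left(- \frac{3493}{4257} + \frac{Z}{2521}\right) + D} = \frac{1}{\left(- \frac{3493}{4257} - \frac{2028}{2521}\right) + 1263} = \frac{1}{- \frac{17439049}{10731897} + 1263} = \frac{1}{\frac{13536946862}{10731897}} = \frac{10731897}{13536946862}$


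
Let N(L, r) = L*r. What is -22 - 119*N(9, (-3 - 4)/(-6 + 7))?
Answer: 7475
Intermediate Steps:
-22 - 119*N(9, (-3 - 4)/(-6 + 7)) = -22 - 1071*(-3 - 4)/(-6 + 7) = -22 - 1071*(-7/1) = -22 - 1071*(-7*1) = -22 - 1071*(-7) = -22 - 119*(-63) = -22 + 7497 = 7475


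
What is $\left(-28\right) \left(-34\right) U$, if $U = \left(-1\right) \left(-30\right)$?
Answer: $28560$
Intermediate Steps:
$U = 30$
$\left(-28\right) \left(-34\right) U = \left(-28\right) \left(-34\right) 30 = 952 \cdot 30 = 28560$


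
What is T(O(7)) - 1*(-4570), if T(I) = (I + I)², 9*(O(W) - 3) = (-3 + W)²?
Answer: 377566/81 ≈ 4661.3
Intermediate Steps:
O(W) = 3 + (-3 + W)²/9
T(I) = 4*I² (T(I) = (2*I)² = 4*I²)
T(O(7)) - 1*(-4570) = 4*(3 + (-3 + 7)²/9)² - 1*(-4570) = 4*(3 + (⅑)*4²)² + 4570 = 4*(3 + (⅑)*16)² + 4570 = 4*(3 + 16/9)² + 4570 = 4*(43/9)² + 4570 = 4*(1849/81) + 4570 = 7396/81 + 4570 = 377566/81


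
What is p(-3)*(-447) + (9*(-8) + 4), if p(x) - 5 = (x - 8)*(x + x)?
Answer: -31805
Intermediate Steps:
p(x) = 5 + 2*x*(-8 + x) (p(x) = 5 + (x - 8)*(x + x) = 5 + (-8 + x)*(2*x) = 5 + 2*x*(-8 + x))
p(-3)*(-447) + (9*(-8) + 4) = (5 - 16*(-3) + 2*(-3)**2)*(-447) + (9*(-8) + 4) = (5 + 48 + 2*9)*(-447) + (-72 + 4) = (5 + 48 + 18)*(-447) - 68 = 71*(-447) - 68 = -31737 - 68 = -31805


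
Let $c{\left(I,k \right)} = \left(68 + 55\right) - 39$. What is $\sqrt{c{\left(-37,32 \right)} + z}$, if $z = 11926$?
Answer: $\sqrt{12010} \approx 109.59$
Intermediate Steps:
$c{\left(I,k \right)} = 84$ ($c{\left(I,k \right)} = 123 - 39 = 84$)
$\sqrt{c{\left(-37,32 \right)} + z} = \sqrt{84 + 11926} = \sqrt{12010}$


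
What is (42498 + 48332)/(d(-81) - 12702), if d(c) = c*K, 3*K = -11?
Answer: -18166/2481 ≈ -7.3220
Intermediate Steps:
K = -11/3 (K = (⅓)*(-11) = -11/3 ≈ -3.6667)
d(c) = -11*c/3 (d(c) = c*(-11/3) = -11*c/3)
(42498 + 48332)/(d(-81) - 12702) = (42498 + 48332)/(-11/3*(-81) - 12702) = 90830/(297 - 12702) = 90830/(-12405) = 90830*(-1/12405) = -18166/2481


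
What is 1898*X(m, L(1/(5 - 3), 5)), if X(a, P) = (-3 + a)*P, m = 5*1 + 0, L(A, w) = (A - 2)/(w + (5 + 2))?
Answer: -949/2 ≈ -474.50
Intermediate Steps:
L(A, w) = (-2 + A)/(7 + w) (L(A, w) = (-2 + A)/(w + 7) = (-2 + A)/(7 + w))
m = 5 (m = 5 + 0 = 5)
X(a, P) = P*(-3 + a)
1898*X(m, L(1/(5 - 3), 5)) = 1898*(((-2 + 1/(5 - 3))/(7 + 5))*(-3 + 5)) = 1898*(((-2 + 1/2)/12)*2) = 1898*(((-2 + ½)/12)*2) = 1898*(((1/12)*(-3/2))*2) = 1898*(-⅛*2) = 1898*(-¼) = -949/2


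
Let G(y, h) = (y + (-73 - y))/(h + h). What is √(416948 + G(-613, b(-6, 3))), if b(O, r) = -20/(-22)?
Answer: 113*√3265/10 ≈ 645.68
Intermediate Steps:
b(O, r) = 10/11 (b(O, r) = -20*(-1/22) = 10/11)
G(y, h) = -73/(2*h) (G(y, h) = -73*1/(2*h) = -73/(2*h))
√(416948 + G(-613, b(-6, 3))) = √(416948 - 73/(2*10/11)) = √(416948 - 73/2*11/10) = √(416948 - 803/20) = √(8338157/20) = 113*√3265/10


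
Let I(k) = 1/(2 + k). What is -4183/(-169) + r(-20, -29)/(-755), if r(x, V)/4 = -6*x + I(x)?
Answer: 27693743/1148355 ≈ 24.116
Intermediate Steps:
r(x, V) = -24*x + 4/(2 + x) (r(x, V) = 4*(-6*x + 1/(2 + x)) = 4*(1/(2 + x) - 6*x) = -24*x + 4/(2 + x))
-4183/(-169) + r(-20, -29)/(-755) = -4183/(-169) + (4*(1 - 6*(-20)*(2 - 20))/(2 - 20))/(-755) = -4183*(-1/169) + (4*(1 - 6*(-20)*(-18))/(-18))*(-1/755) = 4183/169 + (4*(-1/18)*(1 - 2160))*(-1/755) = 4183/169 + (4*(-1/18)*(-2159))*(-1/755) = 4183/169 + (4318/9)*(-1/755) = 4183/169 - 4318/6795 = 27693743/1148355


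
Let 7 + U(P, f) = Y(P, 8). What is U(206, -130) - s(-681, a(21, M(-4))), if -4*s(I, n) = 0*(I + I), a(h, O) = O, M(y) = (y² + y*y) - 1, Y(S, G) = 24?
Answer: 17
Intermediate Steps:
U(P, f) = 17 (U(P, f) = -7 + 24 = 17)
M(y) = -1 + 2*y² (M(y) = (y² + y²) - 1 = 2*y² - 1 = -1 + 2*y²)
s(I, n) = 0 (s(I, n) = -0*(I + I) = -0*2*I = -¼*0 = 0)
U(206, -130) - s(-681, a(21, M(-4))) = 17 - 1*0 = 17 + 0 = 17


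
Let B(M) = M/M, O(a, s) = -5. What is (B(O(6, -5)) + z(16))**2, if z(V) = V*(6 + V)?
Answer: 124609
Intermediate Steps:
B(M) = 1
(B(O(6, -5)) + z(16))**2 = (1 + 16*(6 + 16))**2 = (1 + 16*22)**2 = (1 + 352)**2 = 353**2 = 124609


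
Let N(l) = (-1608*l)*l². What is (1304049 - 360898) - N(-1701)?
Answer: -7914052619257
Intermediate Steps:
N(l) = -1608*l³
(1304049 - 360898) - N(-1701) = (1304049 - 360898) - (-1608)*(-1701)³ = 943151 - (-1608)*(-4921675101) = 943151 - 1*7914053562408 = 943151 - 7914053562408 = -7914052619257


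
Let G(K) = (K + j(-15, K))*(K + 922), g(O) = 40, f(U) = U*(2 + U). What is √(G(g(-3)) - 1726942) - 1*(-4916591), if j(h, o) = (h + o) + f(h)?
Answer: 4916591 + I*√1476822 ≈ 4.9166e+6 + 1215.2*I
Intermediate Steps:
j(h, o) = h + o + h*(2 + h) (j(h, o) = (h + o) + h*(2 + h) = h + o + h*(2 + h))
G(K) = (180 + 2*K)*(922 + K) (G(K) = (K + (-15 + K - 15*(2 - 15)))*(K + 922) = (K + (-15 + K - 15*(-13)))*(922 + K) = (K + (-15 + K + 195))*(922 + K) = (K + (180 + K))*(922 + K) = (180 + 2*K)*(922 + K))
√(G(g(-3)) - 1726942) - 1*(-4916591) = √((165960 + 2*40² + 2024*40) - 1726942) - 1*(-4916591) = √((165960 + 2*1600 + 80960) - 1726942) + 4916591 = √((165960 + 3200 + 80960) - 1726942) + 4916591 = √(250120 - 1726942) + 4916591 = √(-1476822) + 4916591 = I*√1476822 + 4916591 = 4916591 + I*√1476822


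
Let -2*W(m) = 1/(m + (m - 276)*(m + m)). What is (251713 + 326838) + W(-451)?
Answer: 758252411905/1310606 ≈ 5.7855e+5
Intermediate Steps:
W(m) = -1/(2*(m + 2*m*(-276 + m))) (W(m) = -1/(2*(m + (m - 276)*(m + m))) = -1/(2*(m + (-276 + m)*(2*m))) = -1/(2*(m + 2*m*(-276 + m))))
(251713 + 326838) + W(-451) = (251713 + 326838) - 1/2/(-451*(-551 + 2*(-451))) = 578551 - 1/2*(-1/451)/(-551 - 902) = 578551 - 1/2*(-1/451)/(-1453) = 578551 - 1/2*(-1/451)*(-1/1453) = 578551 - 1/1310606 = 758252411905/1310606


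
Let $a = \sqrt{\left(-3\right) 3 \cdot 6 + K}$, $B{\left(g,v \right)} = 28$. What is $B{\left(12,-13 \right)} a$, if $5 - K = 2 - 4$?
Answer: $28 i \sqrt{47} \approx 191.96 i$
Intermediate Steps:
$K = 7$ ($K = 5 - \left(2 - 4\right) = 5 - -2 = 5 + 2 = 7$)
$a = i \sqrt{47}$ ($a = \sqrt{\left(-3\right) 3 \cdot 6 + 7} = \sqrt{\left(-9\right) 6 + 7} = \sqrt{-54 + 7} = \sqrt{-47} = i \sqrt{47} \approx 6.8557 i$)
$B{\left(12,-13 \right)} a = 28 i \sqrt{47}$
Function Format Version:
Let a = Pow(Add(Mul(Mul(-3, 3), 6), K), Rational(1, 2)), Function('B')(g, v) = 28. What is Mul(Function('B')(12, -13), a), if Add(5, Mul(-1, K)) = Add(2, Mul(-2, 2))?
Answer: Mul(28, I, Pow(47, Rational(1, 2))) ≈ Mul(191.96, I)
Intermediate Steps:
K = 7 (K = Add(5, Mul(-1, Add(2, Mul(-2, 2)))) = Add(5, Mul(-1, Add(2, -4))) = Add(5, Mul(-1, -2)) = Add(5, 2) = 7)
a = Mul(I, Pow(47, Rational(1, 2))) (a = Pow(Add(Mul(Mul(-3, 3), 6), 7), Rational(1, 2)) = Pow(Add(Mul(-9, 6), 7), Rational(1, 2)) = Pow(Add(-54, 7), Rational(1, 2)) = Pow(-47, Rational(1, 2)) = Mul(I, Pow(47, Rational(1, 2))) ≈ Mul(6.8557, I))
Mul(Function('B')(12, -13), a) = Mul(28, Mul(I, Pow(47, Rational(1, 2)))) = Mul(28, I, Pow(47, Rational(1, 2)))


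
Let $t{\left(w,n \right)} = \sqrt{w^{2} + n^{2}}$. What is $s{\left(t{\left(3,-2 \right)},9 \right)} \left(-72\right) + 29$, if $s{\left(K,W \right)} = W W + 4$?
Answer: $-6091$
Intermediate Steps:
$t{\left(w,n \right)} = \sqrt{n^{2} + w^{2}}$
$s{\left(K,W \right)} = 4 + W^{2}$ ($s{\left(K,W \right)} = W^{2} + 4 = 4 + W^{2}$)
$s{\left(t{\left(3,-2 \right)},9 \right)} \left(-72\right) + 29 = \left(4 + 9^{2}\right) \left(-72\right) + 29 = \left(4 + 81\right) \left(-72\right) + 29 = 85 \left(-72\right) + 29 = -6120 + 29 = -6091$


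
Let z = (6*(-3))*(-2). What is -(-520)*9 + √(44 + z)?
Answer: 4680 + 4*√5 ≈ 4688.9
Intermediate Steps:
z = 36 (z = -18*(-2) = 36)
-(-520)*9 + √(44 + z) = -(-520)*9 + √(44 + 36) = -104*(-45) + √80 = 4680 + 4*√5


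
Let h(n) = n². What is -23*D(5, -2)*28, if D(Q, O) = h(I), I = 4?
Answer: -10304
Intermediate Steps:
D(Q, O) = 16 (D(Q, O) = 4² = 16)
-23*D(5, -2)*28 = -23*16*28 = -368*28 = -10304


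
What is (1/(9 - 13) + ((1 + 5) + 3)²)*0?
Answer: 0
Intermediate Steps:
(1/(9 - 13) + ((1 + 5) + 3)²)*0 = (1/(-4) + (6 + 3)²)*0 = (-¼ + 9²)*0 = (-¼ + 81)*0 = (323/4)*0 = 0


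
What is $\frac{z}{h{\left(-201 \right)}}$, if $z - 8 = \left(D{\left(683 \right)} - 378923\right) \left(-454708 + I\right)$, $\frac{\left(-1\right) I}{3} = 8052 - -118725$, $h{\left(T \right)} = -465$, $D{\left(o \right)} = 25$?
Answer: $- \frac{21092973802}{31} \approx -6.8042 \cdot 10^{8}$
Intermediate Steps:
$I = -380331$ ($I = - 3 \left(8052 - -118725\right) = - 3 \left(8052 + 118725\right) = \left(-3\right) 126777 = -380331$)
$z = 316394607030$ ($z = 8 + \left(25 - 378923\right) \left(-454708 - 380331\right) = 8 - -316394607022 = 8 + 316394607022 = 316394607030$)
$\frac{z}{h{\left(-201 \right)}} = \frac{316394607030}{-465} = 316394607030 \left(- \frac{1}{465}\right) = - \frac{21092973802}{31}$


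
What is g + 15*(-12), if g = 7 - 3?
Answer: -176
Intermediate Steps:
g = 4
g + 15*(-12) = 4 + 15*(-12) = 4 - 180 = -176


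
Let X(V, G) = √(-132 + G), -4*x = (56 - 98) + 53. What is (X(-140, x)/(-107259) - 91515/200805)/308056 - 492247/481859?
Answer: -290000403575249/283880048223464 - I*√11/9440508144 ≈ -1.0216 - 3.5132e-10*I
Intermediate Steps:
x = -11/4 (x = -((56 - 98) + 53)/4 = -(-42 + 53)/4 = -¼*11 = -11/4 ≈ -2.7500)
(X(-140, x)/(-107259) - 91515/200805)/308056 - 492247/481859 = (√(-132 - 11/4)/(-107259) - 91515/200805)/308056 - 492247/481859 = (√(-539/4)*(-1/107259) - 91515*1/200805)*(1/308056) - 492247*1/481859 = ((7*I*√11/2)*(-1/107259) - 6101/13387)*(1/308056) - 70321/68837 = (-7*I*√11/214518 - 6101/13387)*(1/308056) - 70321/68837 = (-6101/13387 - 7*I*√11/214518)*(1/308056) - 70321/68837 = (-6101/4123945672 - I*√11/9440508144) - 70321/68837 = -290000403575249/283880048223464 - I*√11/9440508144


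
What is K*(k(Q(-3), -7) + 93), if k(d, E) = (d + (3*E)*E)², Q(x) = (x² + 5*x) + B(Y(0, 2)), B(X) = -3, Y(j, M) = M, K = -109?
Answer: -2085933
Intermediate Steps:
Q(x) = -3 + x² + 5*x (Q(x) = (x² + 5*x) - 3 = -3 + x² + 5*x)
k(d, E) = (d + 3*E²)²
K*(k(Q(-3), -7) + 93) = -109*(((-3 + (-3)² + 5*(-3)) + 3*(-7)²)² + 93) = -109*(((-3 + 9 - 15) + 3*49)² + 93) = -109*((-9 + 147)² + 93) = -109*(138² + 93) = -109*(19044 + 93) = -109*19137 = -2085933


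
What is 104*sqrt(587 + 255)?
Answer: 104*sqrt(842) ≈ 3017.8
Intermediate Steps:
104*sqrt(587 + 255) = 104*sqrt(842)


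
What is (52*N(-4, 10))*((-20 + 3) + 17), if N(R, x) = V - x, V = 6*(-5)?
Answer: 0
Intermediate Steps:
V = -30
N(R, x) = -30 - x
(52*N(-4, 10))*((-20 + 3) + 17) = (52*(-30 - 1*10))*((-20 + 3) + 17) = (52*(-30 - 10))*(-17 + 17) = (52*(-40))*0 = -2080*0 = 0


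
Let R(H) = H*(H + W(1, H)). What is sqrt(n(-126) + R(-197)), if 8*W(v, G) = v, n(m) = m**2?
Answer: 3*sqrt(97174)/4 ≈ 233.80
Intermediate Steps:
W(v, G) = v/8
R(H) = H*(1/8 + H) (R(H) = H*(H + (1/8)*1) = H*(H + 1/8) = H*(1/8 + H))
sqrt(n(-126) + R(-197)) = sqrt((-126)**2 - 197*(1/8 - 197)) = sqrt(15876 - 197*(-1575/8)) = sqrt(15876 + 310275/8) = sqrt(437283/8) = 3*sqrt(97174)/4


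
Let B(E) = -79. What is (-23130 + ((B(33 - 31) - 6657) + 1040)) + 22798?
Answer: -6028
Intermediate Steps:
(-23130 + ((B(33 - 31) - 6657) + 1040)) + 22798 = (-23130 + ((-79 - 6657) + 1040)) + 22798 = (-23130 + (-6736 + 1040)) + 22798 = (-23130 - 5696) + 22798 = -28826 + 22798 = -6028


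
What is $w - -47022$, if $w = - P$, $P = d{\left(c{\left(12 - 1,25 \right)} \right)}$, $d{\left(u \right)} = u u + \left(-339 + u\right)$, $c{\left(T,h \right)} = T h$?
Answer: $-28539$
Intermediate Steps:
$d{\left(u \right)} = -339 + u + u^{2}$ ($d{\left(u \right)} = u^{2} + \left(-339 + u\right) = -339 + u + u^{2}$)
$P = 75561$ ($P = -339 + \left(12 - 1\right) 25 + \left(\left(12 - 1\right) 25\right)^{2} = -339 + 11 \cdot 25 + \left(11 \cdot 25\right)^{2} = -339 + 275 + 275^{2} = -339 + 275 + 75625 = 75561$)
$w = -75561$ ($w = \left(-1\right) 75561 = -75561$)
$w - -47022 = -75561 - -47022 = -75561 + 47022 = -28539$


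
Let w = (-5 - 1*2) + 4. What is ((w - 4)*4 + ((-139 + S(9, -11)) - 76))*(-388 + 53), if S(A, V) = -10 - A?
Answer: 87770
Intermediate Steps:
w = -3 (w = (-5 - 2) + 4 = -7 + 4 = -3)
((w - 4)*4 + ((-139 + S(9, -11)) - 76))*(-388 + 53) = ((-3 - 4)*4 + ((-139 + (-10 - 1*9)) - 76))*(-388 + 53) = (-7*4 + ((-139 + (-10 - 9)) - 76))*(-335) = (-28 + ((-139 - 19) - 76))*(-335) = (-28 + (-158 - 76))*(-335) = (-28 - 234)*(-335) = -262*(-335) = 87770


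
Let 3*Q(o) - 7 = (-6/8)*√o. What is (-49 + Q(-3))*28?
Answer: -3920/3 - 7*I*√3 ≈ -1306.7 - 12.124*I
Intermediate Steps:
Q(o) = 7/3 - √o/4 (Q(o) = 7/3 + ((-6/8)*√o)/3 = 7/3 + ((-6*⅛)*√o)/3 = 7/3 + (-3*√o/4)/3 = 7/3 - √o/4)
(-49 + Q(-3))*28 = (-49 + (7/3 - I*√3/4))*28 = (-140/3 - I*√3/4)*28 = -3920/3 - 7*I*√3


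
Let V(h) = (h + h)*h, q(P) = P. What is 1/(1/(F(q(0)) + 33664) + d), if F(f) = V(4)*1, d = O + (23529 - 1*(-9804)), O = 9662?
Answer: 33696/1448759521 ≈ 2.3259e-5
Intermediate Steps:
d = 42995 (d = 9662 + (23529 - 1*(-9804)) = 9662 + (23529 + 9804) = 9662 + 33333 = 42995)
V(h) = 2*h² (V(h) = (2*h)*h = 2*h²)
F(f) = 32 (F(f) = (2*4²)*1 = (2*16)*1 = 32*1 = 32)
1/(1/(F(q(0)) + 33664) + d) = 1/(1/(32 + 33664) + 42995) = 1/(1/33696 + 42995) = 1/(1448759521/33696) = 33696/1448759521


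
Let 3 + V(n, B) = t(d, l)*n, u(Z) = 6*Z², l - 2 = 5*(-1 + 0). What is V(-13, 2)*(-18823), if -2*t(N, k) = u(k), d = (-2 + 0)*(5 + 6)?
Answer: -6550404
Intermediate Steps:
l = -3 (l = 2 + 5*(-1 + 0) = 2 + 5*(-1) = 2 - 5 = -3)
d = -22 (d = -2*11 = -22)
t(N, k) = -3*k²
V(n, B) = -3 - 27*n (V(n, B) = -3 + (-3*(-3)²)*n = -3 + (-3*9)*n = -3 - 27*n)
V(-13, 2)*(-18823) = (-3 - 27*(-13))*(-18823) = (-3 + 351)*(-18823) = 348*(-18823) = -6550404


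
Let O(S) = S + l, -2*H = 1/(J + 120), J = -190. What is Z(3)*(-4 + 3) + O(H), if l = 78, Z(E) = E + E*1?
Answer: 10081/140 ≈ 72.007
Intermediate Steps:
Z(E) = 2*E (Z(E) = E + E = 2*E)
H = 1/140 (H = -1/(2*(-190 + 120)) = -1/2/(-70) = -1/2*(-1/70) = 1/140 ≈ 0.0071429)
O(S) = 78 + S (O(S) = S + 78 = 78 + S)
Z(3)*(-4 + 3) + O(H) = (2*3)*(-4 + 3) + (78 + 1/140) = 6*(-1) + 10921/140 = -6 + 10921/140 = 10081/140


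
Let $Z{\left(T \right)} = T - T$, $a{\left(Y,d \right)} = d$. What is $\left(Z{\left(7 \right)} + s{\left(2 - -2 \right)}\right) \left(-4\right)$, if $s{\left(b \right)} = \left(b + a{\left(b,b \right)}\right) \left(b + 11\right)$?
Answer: $-480$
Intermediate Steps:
$Z{\left(T \right)} = 0$
$s{\left(b \right)} = 2 b \left(11 + b\right)$ ($s{\left(b \right)} = \left(b + b\right) \left(b + 11\right) = 2 b \left(11 + b\right)$)
$\left(Z{\left(7 \right)} + s{\left(2 - -2 \right)}\right) \left(-4\right) = \left(0 + 2 \left(2 - -2\right) \left(11 + \left(2 - -2\right)\right)\right) \left(-4\right) = \left(0 + 2 \left(2 + 2\right) \left(11 + \left(2 + 2\right)\right)\right) \left(-4\right) = \left(0 + 2 \cdot 4 \left(11 + 4\right)\right) \left(-4\right) = \left(0 + 2 \cdot 4 \cdot 15\right) \left(-4\right) = \left(0 + 120\right) \left(-4\right) = 120 \left(-4\right) = -480$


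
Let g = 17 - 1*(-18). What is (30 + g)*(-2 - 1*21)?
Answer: -1495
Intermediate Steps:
g = 35 (g = 17 + 18 = 35)
(30 + g)*(-2 - 1*21) = (30 + 35)*(-2 - 1*21) = 65*(-2 - 21) = 65*(-23) = -1495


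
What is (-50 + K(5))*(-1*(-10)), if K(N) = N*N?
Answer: -250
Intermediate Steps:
K(N) = N**2
(-50 + K(5))*(-1*(-10)) = (-50 + 5**2)*(-1*(-10)) = (-50 + 25)*10 = -25*10 = -250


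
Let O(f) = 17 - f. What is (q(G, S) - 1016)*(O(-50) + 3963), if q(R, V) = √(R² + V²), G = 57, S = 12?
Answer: -4094480 + 12090*√377 ≈ -3.8597e+6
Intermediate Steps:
(q(G, S) - 1016)*(O(-50) + 3963) = (√(57² + 12²) - 1016)*((17 - 1*(-50)) + 3963) = (√(3249 + 144) - 1016)*((17 + 50) + 3963) = (√3393 - 1016)*(67 + 3963) = (3*√377 - 1016)*4030 = (-1016 + 3*√377)*4030 = -4094480 + 12090*√377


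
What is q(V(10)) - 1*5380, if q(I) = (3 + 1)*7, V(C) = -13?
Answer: -5352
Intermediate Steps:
q(I) = 28 (q(I) = 4*7 = 28)
q(V(10)) - 1*5380 = 28 - 1*5380 = 28 - 5380 = -5352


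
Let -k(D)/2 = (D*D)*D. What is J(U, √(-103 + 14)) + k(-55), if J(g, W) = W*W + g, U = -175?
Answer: 332486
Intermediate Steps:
k(D) = -2*D³ (k(D) = -2*D*D*D = -2*D²*D = -2*D³)
J(g, W) = g + W² (J(g, W) = W² + g = g + W²)
J(U, √(-103 + 14)) + k(-55) = (-175 + (√(-103 + 14))²) - 2*(-55)³ = (-175 + (√(-89))²) - 2*(-166375) = (-175 + (I*√89)²) + 332750 = (-175 - 89) + 332750 = -264 + 332750 = 332486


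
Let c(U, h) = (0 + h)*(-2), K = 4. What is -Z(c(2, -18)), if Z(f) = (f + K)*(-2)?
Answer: 80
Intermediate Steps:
c(U, h) = -2*h (c(U, h) = h*(-2) = -2*h)
Z(f) = -8 - 2*f (Z(f) = (f + 4)*(-2) = (4 + f)*(-2) = -8 - 2*f)
-Z(c(2, -18)) = -(-8 - (-4)*(-18)) = -(-8 - 2*36) = -(-8 - 72) = -1*(-80) = 80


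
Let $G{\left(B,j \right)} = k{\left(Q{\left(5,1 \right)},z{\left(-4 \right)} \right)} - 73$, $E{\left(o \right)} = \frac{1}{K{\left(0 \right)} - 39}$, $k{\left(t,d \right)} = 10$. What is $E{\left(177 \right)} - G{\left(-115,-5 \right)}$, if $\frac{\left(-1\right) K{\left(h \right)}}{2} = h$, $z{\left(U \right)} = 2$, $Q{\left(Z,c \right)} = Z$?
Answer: $\frac{2456}{39} \approx 62.974$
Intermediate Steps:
$K{\left(h \right)} = - 2 h$
$E{\left(o \right)} = - \frac{1}{39}$ ($E{\left(o \right)} = \frac{1}{\left(-2\right) 0 - 39} = \frac{1}{0 - 39} = \frac{1}{-39} = - \frac{1}{39}$)
$G{\left(B,j \right)} = -63$ ($G{\left(B,j \right)} = 10 - 73 = -63$)
$E{\left(177 \right)} - G{\left(-115,-5 \right)} = - \frac{1}{39} - -63 = - \frac{1}{39} + 63 = \frac{2456}{39}$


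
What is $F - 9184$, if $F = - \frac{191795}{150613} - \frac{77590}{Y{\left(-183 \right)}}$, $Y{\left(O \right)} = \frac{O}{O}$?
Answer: $- \frac{13069484257}{150613} \approx -86775.0$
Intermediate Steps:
$Y{\left(O \right)} = 1$
$F = - \frac{11686254465}{150613}$ ($F = - \frac{191795}{150613} - \frac{77590}{1} = \left(-191795\right) \frac{1}{150613} - 77590 = - \frac{191795}{150613} - 77590 = - \frac{11686254465}{150613} \approx -77591.0$)
$F - 9184 = - \frac{11686254465}{150613} - 9184 = - \frac{13069484257}{150613}$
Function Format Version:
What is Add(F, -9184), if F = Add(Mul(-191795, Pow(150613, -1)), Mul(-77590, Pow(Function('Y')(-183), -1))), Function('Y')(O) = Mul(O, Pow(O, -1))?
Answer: Rational(-13069484257, 150613) ≈ -86775.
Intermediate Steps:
Function('Y')(O) = 1
F = Rational(-11686254465, 150613) (F = Add(Mul(-191795, Pow(150613, -1)), Mul(-77590, Pow(1, -1))) = Add(Mul(-191795, Rational(1, 150613)), Mul(-77590, 1)) = Add(Rational(-191795, 150613), -77590) = Rational(-11686254465, 150613) ≈ -77591.)
Add(F, -9184) = Add(Rational(-11686254465, 150613), -9184) = Rational(-13069484257, 150613)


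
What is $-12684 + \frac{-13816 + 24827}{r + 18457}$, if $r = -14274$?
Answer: $- \frac{53046161}{4183} \approx -12681.0$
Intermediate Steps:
$-12684 + \frac{-13816 + 24827}{r + 18457} = -12684 + \frac{-13816 + 24827}{-14274 + 18457} = -12684 + \frac{11011}{4183} = - \frac{53046161}{4183}$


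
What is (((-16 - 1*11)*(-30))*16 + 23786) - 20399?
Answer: 16347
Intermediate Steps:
(((-16 - 1*11)*(-30))*16 + 23786) - 20399 = (((-16 - 11)*(-30))*16 + 23786) - 20399 = (-27*(-30)*16 + 23786) - 20399 = (810*16 + 23786) - 20399 = (12960 + 23786) - 20399 = 36746 - 20399 = 16347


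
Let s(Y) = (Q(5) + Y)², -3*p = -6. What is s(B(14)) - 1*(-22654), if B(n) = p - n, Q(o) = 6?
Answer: 22690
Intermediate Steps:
p = 2 (p = -⅓*(-6) = 2)
B(n) = 2 - n
s(Y) = (6 + Y)²
s(B(14)) - 1*(-22654) = (6 + (2 - 1*14))² - 1*(-22654) = (6 + (2 - 14))² + 22654 = (6 - 12)² + 22654 = (-6)² + 22654 = 36 + 22654 = 22690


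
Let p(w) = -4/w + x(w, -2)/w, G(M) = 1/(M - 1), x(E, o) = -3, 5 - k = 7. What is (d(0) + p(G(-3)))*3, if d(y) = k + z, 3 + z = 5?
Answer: 84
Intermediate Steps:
k = -2 (k = 5 - 1*7 = 5 - 7 = -2)
G(M) = 1/(-1 + M)
z = 2 (z = -3 + 5 = 2)
p(w) = -7/w (p(w) = -4/w - 3/w = -7/w)
d(y) = 0 (d(y) = -2 + 2 = 0)
(d(0) + p(G(-3)))*3 = (0 - 7/(1/(-1 - 3)))*3 = (0 - 7/(1/(-4)))*3 = (0 - 7/(-¼))*3 = (0 - 7*(-4))*3 = (0 + 28)*3 = 28*3 = 84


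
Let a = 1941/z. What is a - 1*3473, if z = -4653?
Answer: -5387270/1551 ≈ -3473.4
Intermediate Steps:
a = -647/1551 (a = 1941/(-4653) = 1941*(-1/4653) = -647/1551 ≈ -0.41715)
a - 1*3473 = -647/1551 - 1*3473 = -647/1551 - 3473 = -5387270/1551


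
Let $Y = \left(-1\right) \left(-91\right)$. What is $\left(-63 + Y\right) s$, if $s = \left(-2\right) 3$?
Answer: $-168$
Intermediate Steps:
$s = -6$
$Y = 91$
$\left(-63 + Y\right) s = \left(-63 + 91\right) \left(-6\right) = 28 \left(-6\right) = -168$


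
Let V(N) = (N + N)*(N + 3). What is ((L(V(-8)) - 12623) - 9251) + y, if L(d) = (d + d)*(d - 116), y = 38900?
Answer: 11266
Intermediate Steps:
V(N) = 2*N*(3 + N) (V(N) = (2*N)*(3 + N) = 2*N*(3 + N))
L(d) = 2*d*(-116 + d) (L(d) = (2*d)*(-116 + d) = 2*d*(-116 + d))
((L(V(-8)) - 12623) - 9251) + y = ((2*(2*(-8)*(3 - 8))*(-116 + 2*(-8)*(3 - 8)) - 12623) - 9251) + 38900 = ((2*(2*(-8)*(-5))*(-116 + 2*(-8)*(-5)) - 12623) - 9251) + 38900 = ((2*80*(-116 + 80) - 12623) - 9251) + 38900 = ((2*80*(-36) - 12623) - 9251) + 38900 = ((-5760 - 12623) - 9251) + 38900 = (-18383 - 9251) + 38900 = -27634 + 38900 = 11266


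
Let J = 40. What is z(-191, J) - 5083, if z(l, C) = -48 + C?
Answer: -5091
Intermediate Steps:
z(-191, J) - 5083 = (-48 + 40) - 5083 = -8 - 5083 = -5091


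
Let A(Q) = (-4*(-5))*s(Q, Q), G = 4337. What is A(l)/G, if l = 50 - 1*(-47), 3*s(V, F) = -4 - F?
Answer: -2020/13011 ≈ -0.15525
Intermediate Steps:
s(V, F) = -4/3 - F/3 (s(V, F) = (-4 - F)/3 = -4/3 - F/3)
l = 97 (l = 50 + 47 = 97)
A(Q) = -80/3 - 20*Q/3 (A(Q) = (-4*(-5))*(-4/3 - Q/3) = 20*(-4/3 - Q/3) = -80/3 - 20*Q/3)
A(l)/G = (-80/3 - 20/3*97)/4337 = (-80/3 - 1940/3)*(1/4337) = -2020/3*1/4337 = -2020/13011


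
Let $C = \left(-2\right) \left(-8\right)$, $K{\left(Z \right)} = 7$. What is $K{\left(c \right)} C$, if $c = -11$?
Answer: $112$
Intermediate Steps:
$C = 16$
$K{\left(c \right)} C = 7 \cdot 16 = 112$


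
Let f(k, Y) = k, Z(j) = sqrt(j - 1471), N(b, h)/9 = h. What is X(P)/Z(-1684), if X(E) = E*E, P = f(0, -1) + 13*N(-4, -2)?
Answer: -54756*I*sqrt(3155)/3155 ≈ -974.84*I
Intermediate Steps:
N(b, h) = 9*h
Z(j) = sqrt(-1471 + j)
P = -234 (P = 0 + 13*(9*(-2)) = 0 + 13*(-18) = 0 - 234 = -234)
X(E) = E**2
X(P)/Z(-1684) = (-234)**2/(sqrt(-1471 - 1684)) = 54756/(sqrt(-3155)) = 54756/((I*sqrt(3155))) = 54756*(-I*sqrt(3155)/3155) = -54756*I*sqrt(3155)/3155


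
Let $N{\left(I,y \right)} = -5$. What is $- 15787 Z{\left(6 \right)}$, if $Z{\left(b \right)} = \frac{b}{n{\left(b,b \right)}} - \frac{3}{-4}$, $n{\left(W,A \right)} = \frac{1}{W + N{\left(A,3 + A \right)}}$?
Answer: $- \frac{426249}{4} \approx -1.0656 \cdot 10^{5}$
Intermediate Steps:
$n{\left(W,A \right)} = \frac{1}{-5 + W}$ ($n{\left(W,A \right)} = \frac{1}{W - 5} = \frac{1}{-5 + W}$)
$Z{\left(b \right)} = \frac{3}{4} + b \left(-5 + b\right)$ ($Z{\left(b \right)} = \frac{b}{\frac{1}{-5 + b}} - \frac{3}{-4} = b \left(-5 + b\right) - - \frac{3}{4} = b \left(-5 + b\right) + \frac{3}{4} = \frac{3}{4} + b \left(-5 + b\right)$)
$- 15787 Z{\left(6 \right)} = - 15787 \left(\frac{3}{4} + 6 \left(-5 + 6\right)\right) = - 15787 \left(\frac{3}{4} + 6 \cdot 1\right) = - 15787 \left(\frac{3}{4} + 6\right) = \left(-15787\right) \frac{27}{4} = - \frac{426249}{4}$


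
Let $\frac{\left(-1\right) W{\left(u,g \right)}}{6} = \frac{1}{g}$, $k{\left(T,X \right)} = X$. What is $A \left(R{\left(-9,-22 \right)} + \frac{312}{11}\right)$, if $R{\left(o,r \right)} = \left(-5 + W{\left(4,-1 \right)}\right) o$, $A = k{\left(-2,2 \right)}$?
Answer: $\frac{426}{11} \approx 38.727$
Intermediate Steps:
$A = 2$
$W{\left(u,g \right)} = - \frac{6}{g}$
$R{\left(o,r \right)} = o$ ($R{\left(o,r \right)} = \left(-5 - \frac{6}{-1}\right) o = \left(-5 - -6\right) o = \left(-5 + 6\right) o = 1 o = o$)
$A \left(R{\left(-9,-22 \right)} + \frac{312}{11}\right) = 2 \left(-9 + \frac{312}{11}\right) = 2 \cdot \frac{213}{11} = \frac{426}{11}$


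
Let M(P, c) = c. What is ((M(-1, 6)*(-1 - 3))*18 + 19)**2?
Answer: 170569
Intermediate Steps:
((M(-1, 6)*(-1 - 3))*18 + 19)**2 = ((6*(-1 - 3))*18 + 19)**2 = ((6*(-4))*18 + 19)**2 = (-24*18 + 19)**2 = (-432 + 19)**2 = (-413)**2 = 170569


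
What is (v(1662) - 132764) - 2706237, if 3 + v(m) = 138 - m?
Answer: -2840528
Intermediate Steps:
v(m) = 135 - m (v(m) = -3 + (138 - m) = 135 - m)
(v(1662) - 132764) - 2706237 = ((135 - 1*1662) - 132764) - 2706237 = ((135 - 1662) - 132764) - 2706237 = (-1527 - 132764) - 2706237 = -134291 - 2706237 = -2840528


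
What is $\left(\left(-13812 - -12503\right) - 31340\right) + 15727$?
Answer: $-16922$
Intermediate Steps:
$\left(\left(-13812 - -12503\right) - 31340\right) + 15727 = \left(\left(-13812 + 12503\right) - 31340\right) + 15727 = \left(-1309 - 31340\right) + 15727 = -32649 + 15727 = -16922$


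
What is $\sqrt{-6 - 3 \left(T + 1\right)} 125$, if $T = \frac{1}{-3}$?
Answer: $250 i \sqrt{2} \approx 353.55 i$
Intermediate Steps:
$T = - \frac{1}{3} \approx -0.33333$
$\sqrt{-6 - 3 \left(T + 1\right)} 125 = \sqrt{-6 - 3 \left(- \frac{1}{3} + 1\right)} 125 = \sqrt{-6 - 2} \cdot 125 = \sqrt{-8} \cdot 125 = 2 i \sqrt{2} \cdot 125 = 250 i \sqrt{2}$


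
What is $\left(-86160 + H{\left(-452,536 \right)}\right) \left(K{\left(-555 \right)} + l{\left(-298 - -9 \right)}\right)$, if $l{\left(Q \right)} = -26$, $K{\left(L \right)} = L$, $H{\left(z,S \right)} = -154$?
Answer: $50148434$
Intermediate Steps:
$\left(-86160 + H{\left(-452,536 \right)}\right) \left(K{\left(-555 \right)} + l{\left(-298 - -9 \right)}\right) = \left(-86160 - 154\right) \left(-555 - 26\right) = \left(-86314\right) \left(-581\right) = 50148434$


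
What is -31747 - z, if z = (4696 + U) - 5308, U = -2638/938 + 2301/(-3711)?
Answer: -18061072329/580153 ≈ -31132.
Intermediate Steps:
U = -1991326/580153 (U = -2638*1/938 + 2301*(-1/3711) = -1319/469 - 767/1237 = -1991326/580153 ≈ -3.4324)
z = -357044962/580153 (z = (4696 - 1991326/580153) - 5308 = 2722407162/580153 - 5308 = -357044962/580153 ≈ -615.43)
-31747 - z = -31747 - 1*(-357044962/580153) = -31747 + 357044962/580153 = -18061072329/580153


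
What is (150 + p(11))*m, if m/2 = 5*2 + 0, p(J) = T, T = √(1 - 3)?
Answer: 3000 + 20*I*√2 ≈ 3000.0 + 28.284*I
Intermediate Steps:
T = I*√2 (T = √(-2) = I*√2 ≈ 1.4142*I)
p(J) = I*√2
m = 20 (m = 2*(5*2 + 0) = 2*(10 + 0) = 2*10 = 20)
(150 + p(11))*m = (150 + I*√2)*20 = 3000 + 20*I*√2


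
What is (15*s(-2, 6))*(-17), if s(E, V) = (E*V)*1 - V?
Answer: 4590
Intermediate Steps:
s(E, V) = -V + E*V (s(E, V) = E*V - V = -V + E*V)
(15*s(-2, 6))*(-17) = (15*(6*(-1 - 2)))*(-17) = (15*(6*(-3)))*(-17) = (15*(-18))*(-17) = -270*(-17) = 4590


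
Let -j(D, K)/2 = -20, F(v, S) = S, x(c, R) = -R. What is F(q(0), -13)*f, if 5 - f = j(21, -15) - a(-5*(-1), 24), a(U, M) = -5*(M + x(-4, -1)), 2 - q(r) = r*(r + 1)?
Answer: 2080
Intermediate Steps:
q(r) = 2 - r*(1 + r) (q(r) = 2 - r*(r + 1) = 2 - r*(1 + r))
j(D, K) = 40 (j(D, K) = -2*(-20) = 40)
a(U, M) = -5 - 5*M (a(U, M) = -5*(M - 1*(-1)) = -5*(M + 1) = -5*(1 + M) = -5 - 5*M)
f = -160 (f = 5 - (40 - (-5 - 5*24)) = 5 - (40 - (-5 - 120)) = 5 - (40 - 1*(-125)) = 5 - (40 + 125) = 5 - 1*165 = 5 - 165 = -160)
F(q(0), -13)*f = -13*(-160) = 2080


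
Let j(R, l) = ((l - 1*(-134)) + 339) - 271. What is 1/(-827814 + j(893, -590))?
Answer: -1/828202 ≈ -1.2074e-6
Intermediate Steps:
j(R, l) = 202 + l (j(R, l) = ((l + 134) + 339) - 271 = ((134 + l) + 339) - 271 = (473 + l) - 271 = 202 + l)
1/(-827814 + j(893, -590)) = 1/(-827814 + (202 - 590)) = 1/(-827814 - 388) = 1/(-828202) = -1/828202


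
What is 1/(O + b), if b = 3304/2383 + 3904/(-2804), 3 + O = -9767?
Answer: -1670483/16320628614 ≈ -0.00010235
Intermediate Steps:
O = -9770 (O = -3 - 9767 = -9770)
b = -9704/1670483 (b = 3304*(1/2383) + 3904*(-1/2804) = 3304/2383 - 976/701 = -9704/1670483 ≈ -0.0058091)
1/(O + b) = 1/(-9770 - 9704/1670483) = 1/(-16320628614/1670483) = -1670483/16320628614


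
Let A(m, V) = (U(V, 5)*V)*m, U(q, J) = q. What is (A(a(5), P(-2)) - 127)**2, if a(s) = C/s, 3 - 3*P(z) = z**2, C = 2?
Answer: 32638369/2025 ≈ 16118.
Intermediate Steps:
P(z) = 1 - z**2/3
a(s) = 2/s
A(m, V) = m*V**2 (A(m, V) = (V*V)*m = V**2*m = m*V**2)
(A(a(5), P(-2)) - 127)**2 = ((2/5)*(1 - 1/3*(-2)**2)**2 - 127)**2 = ((2*(1/5))*(1 - 1/3*4)**2 - 127)**2 = (2*(1 - 4/3)**2/5 - 127)**2 = (2*(-1/3)**2/5 - 127)**2 = ((2/5)*(1/9) - 127)**2 = (2/45 - 127)**2 = (-5713/45)**2 = 32638369/2025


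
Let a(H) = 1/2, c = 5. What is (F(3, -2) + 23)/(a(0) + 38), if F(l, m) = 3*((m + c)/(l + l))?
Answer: 7/11 ≈ 0.63636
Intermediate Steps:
a(H) = ½
F(l, m) = 3*(5 + m)/(2*l) (F(l, m) = 3*((m + 5)/(l + l)) = 3*((5 + m)/((2*l))) = 3*((5 + m)*(1/(2*l))) = 3*((5 + m)/(2*l)) = 3*(5 + m)/(2*l))
(F(3, -2) + 23)/(a(0) + 38) = ((3/2)*(5 - 2)/3 + 23)/(½ + 38) = ((3/2)*(⅓)*3 + 23)/(77/2) = 2*(3/2 + 23)/77 = (2/77)*(49/2) = 7/11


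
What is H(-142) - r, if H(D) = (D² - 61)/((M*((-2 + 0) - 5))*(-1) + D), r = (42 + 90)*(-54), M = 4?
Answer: 264163/38 ≈ 6951.7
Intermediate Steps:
r = -7128 (r = 132*(-54) = -7128)
H(D) = (-61 + D²)/(28 + D) (H(D) = (D² - 61)/((4*((-2 + 0) - 5))*(-1) + D) = (-61 + D²)/((4*(-2 - 5))*(-1) + D) = (-61 + D²)/((4*(-7))*(-1) + D) = (-61 + D²)/(-28*(-1) + D) = (-61 + D²)/(28 + D))
H(-142) - r = (-61 + (-142)²)/(28 - 142) - 1*(-7128) = (-61 + 20164)/(-114) + 7128 = -1/114*20103 + 7128 = -6701/38 + 7128 = 264163/38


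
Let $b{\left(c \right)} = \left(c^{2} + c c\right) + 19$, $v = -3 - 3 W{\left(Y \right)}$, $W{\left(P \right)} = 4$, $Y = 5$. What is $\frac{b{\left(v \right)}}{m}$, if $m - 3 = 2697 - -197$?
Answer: $\frac{469}{2897} \approx 0.16189$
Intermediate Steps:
$v = -15$ ($v = -3 - 12 = -15$)
$b{\left(c \right)} = 19 + 2 c^{2}$ ($b{\left(c \right)} = \left(c^{2} + c^{2}\right) + 19 = 2 c^{2} + 19 = 19 + 2 c^{2}$)
$m = 2897$ ($m = 3 + \left(2697 - -197\right) = 3 + \left(2697 + 197\right) = 3 + 2894 = 2897$)
$\frac{b{\left(v \right)}}{m} = \frac{19 + 2 \left(-15\right)^{2}}{2897} = \left(19 + 2 \cdot 225\right) \frac{1}{2897} = \left(19 + 450\right) \frac{1}{2897} = 469 \cdot \frac{1}{2897} = \frac{469}{2897}$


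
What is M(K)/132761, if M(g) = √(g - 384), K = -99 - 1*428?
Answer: I*√911/132761 ≈ 0.00022735*I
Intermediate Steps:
K = -527 (K = -99 - 428 = -527)
M(g) = √(-384 + g)
M(K)/132761 = √(-384 - 527)/132761 = √(-911)*(1/132761) = (I*√911)*(1/132761) = I*√911/132761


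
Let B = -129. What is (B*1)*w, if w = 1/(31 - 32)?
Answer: 129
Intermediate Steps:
w = -1 (w = 1/(-1) = -1)
(B*1)*w = -129*1*(-1) = -129*(-1) = 129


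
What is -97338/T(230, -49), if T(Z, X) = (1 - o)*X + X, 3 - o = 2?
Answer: 97338/49 ≈ 1986.5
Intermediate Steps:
o = 1 (o = 3 - 1*2 = 3 - 2 = 1)
T(Z, X) = X (T(Z, X) = (1 - 1*1)*X + X = (1 - 1)*X + X = 0*X + X = 0 + X = X)
-97338/T(230, -49) = -97338/(-49) = -97338*(-1/49) = 97338/49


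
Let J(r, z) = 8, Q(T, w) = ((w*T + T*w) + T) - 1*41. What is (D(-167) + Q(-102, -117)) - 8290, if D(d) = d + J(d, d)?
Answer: 15276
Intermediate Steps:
Q(T, w) = -41 + T + 2*T*w (Q(T, w) = ((T*w + T*w) + T) - 41 = (2*T*w + T) - 41 = (T + 2*T*w) - 41 = -41 + T + 2*T*w)
D(d) = 8 + d (D(d) = d + 8 = 8 + d)
(D(-167) + Q(-102, -117)) - 8290 = ((8 - 167) + (-41 - 102 + 2*(-102)*(-117))) - 8290 = (-159 + (-41 - 102 + 23868)) - 8290 = (-159 + 23725) - 8290 = 23566 - 8290 = 15276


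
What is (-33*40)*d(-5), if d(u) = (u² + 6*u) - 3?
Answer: 10560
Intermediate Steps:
d(u) = -3 + u² + 6*u
(-33*40)*d(-5) = (-33*40)*(-3 + (-5)² + 6*(-5)) = -1320*(-3 + 25 - 30) = -1320*(-8) = 10560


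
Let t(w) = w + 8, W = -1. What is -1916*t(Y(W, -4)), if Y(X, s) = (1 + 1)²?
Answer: -22992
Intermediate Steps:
Y(X, s) = 4 (Y(X, s) = 2² = 4)
t(w) = 8 + w
-1916*t(Y(W, -4)) = -1916*(8 + 4) = -1916*12 = -22992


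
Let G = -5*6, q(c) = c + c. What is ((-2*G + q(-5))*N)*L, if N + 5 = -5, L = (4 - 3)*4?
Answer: -2000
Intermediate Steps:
q(c) = 2*c
L = 4 (L = 1*4 = 4)
G = -30
N = -10 (N = -5 - 5 = -10)
((-2*G + q(-5))*N)*L = ((-2*(-30) + 2*(-5))*(-10))*4 = ((60 - 10)*(-10))*4 = (50*(-10))*4 = -500*4 = -2000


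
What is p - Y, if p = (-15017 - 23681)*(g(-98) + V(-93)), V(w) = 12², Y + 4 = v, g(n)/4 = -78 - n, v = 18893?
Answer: -8687241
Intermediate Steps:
g(n) = -312 - 4*n (g(n) = 4*(-78 - n) = -312 - 4*n)
Y = 18889 (Y = -4 + 18893 = 18889)
V(w) = 144
p = -8668352 (p = (-15017 - 23681)*((-312 - 4*(-98)) + 144) = -38698*((-312 + 392) + 144) = -38698*(80 + 144) = -38698*224 = -8668352)
p - Y = -8668352 - 1*18889 = -8668352 - 18889 = -8687241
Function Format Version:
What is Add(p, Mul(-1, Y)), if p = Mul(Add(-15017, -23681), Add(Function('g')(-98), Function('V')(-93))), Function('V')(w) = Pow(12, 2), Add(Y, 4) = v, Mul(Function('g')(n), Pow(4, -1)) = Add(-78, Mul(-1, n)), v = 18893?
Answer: -8687241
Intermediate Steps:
Function('g')(n) = Add(-312, Mul(-4, n)) (Function('g')(n) = Mul(4, Add(-78, Mul(-1, n))) = Add(-312, Mul(-4, n)))
Y = 18889 (Y = Add(-4, 18893) = 18889)
Function('V')(w) = 144
p = -8668352 (p = Mul(Add(-15017, -23681), Add(Add(-312, Mul(-4, -98)), 144)) = Mul(-38698, Add(Add(-312, 392), 144)) = Mul(-38698, Add(80, 144)) = Mul(-38698, 224) = -8668352)
Add(p, Mul(-1, Y)) = Add(-8668352, Mul(-1, 18889)) = Add(-8668352, -18889) = -8687241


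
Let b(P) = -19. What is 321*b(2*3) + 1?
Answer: -6098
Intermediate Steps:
321*b(2*3) + 1 = 321*(-19) + 1 = -6099 + 1 = -6098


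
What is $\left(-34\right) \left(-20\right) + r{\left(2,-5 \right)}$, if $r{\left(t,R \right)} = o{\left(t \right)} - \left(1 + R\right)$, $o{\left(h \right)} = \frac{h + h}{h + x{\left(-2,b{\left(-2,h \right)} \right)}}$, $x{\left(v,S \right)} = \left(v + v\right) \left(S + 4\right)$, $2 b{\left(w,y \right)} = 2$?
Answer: $\frac{6154}{9} \approx 683.78$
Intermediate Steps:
$b{\left(w,y \right)} = 1$ ($b{\left(w,y \right)} = \frac{1}{2} \cdot 2 = 1$)
$x{\left(v,S \right)} = 2 v \left(4 + S\right)$
$o{\left(h \right)} = \frac{2 h}{-20 + h}$ ($o{\left(h \right)} = \frac{h + h}{h + 2 \left(-2\right) \left(4 + 1\right)} = \frac{2 h}{h + 2 \left(-2\right) 5} = \frac{2 h}{h - 20} = \frac{2 h}{-20 + h}$)
$r{\left(t,R \right)} = -1 - R + \frac{2 t}{-20 + t}$ ($r{\left(t,R \right)} = \frac{2 t}{-20 + t} - \left(1 + R\right) = -1 - R + \frac{2 t}{-20 + t}$)
$\left(-34\right) \left(-20\right) + r{\left(2,-5 \right)} = \left(-34\right) \left(-20\right) + \frac{20 + 2 + 20 \left(-5\right) - \left(-5\right) 2}{-20 + 2} = 680 + \frac{20 + 2 - 100 + 10}{-18} = 680 - - \frac{34}{9} = 680 + \frac{34}{9} = \frac{6154}{9}$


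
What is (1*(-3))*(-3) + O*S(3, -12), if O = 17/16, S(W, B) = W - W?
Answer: 9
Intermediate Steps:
S(W, B) = 0
O = 17/16 (O = 17*(1/16) = 17/16 ≈ 1.0625)
(1*(-3))*(-3) + O*S(3, -12) = (1*(-3))*(-3) + (17/16)*0 = -3*(-3) + 0 = 9 + 0 = 9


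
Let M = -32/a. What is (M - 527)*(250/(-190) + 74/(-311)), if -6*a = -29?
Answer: 142075975/171361 ≈ 829.10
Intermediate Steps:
a = 29/6 (a = -⅙*(-29) = 29/6 ≈ 4.8333)
M = -192/29 (M = -32/29/6 = -32*6/29 = -192/29 ≈ -6.6207)
(M - 527)*(250/(-190) + 74/(-311)) = (-192/29 - 527)*(250/(-190) + 74/(-311)) = -15475*(250*(-1/190) + 74*(-1/311))/29 = -15475*(-25/19 - 74/311)/29 = -15475/29*(-9181/5909) = 142075975/171361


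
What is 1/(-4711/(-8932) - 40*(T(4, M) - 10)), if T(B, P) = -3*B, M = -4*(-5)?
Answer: 1276/1123553 ≈ 0.0011357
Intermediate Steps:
M = 20
1/(-4711/(-8932) - 40*(T(4, M) - 10)) = 1/(-4711/(-8932) - 40*(-3*4 - 10)) = 1/(-4711*(-1/8932) - 40*(-12 - 10)) = 1/(673/1276 - 40*(-22)) = 1/(673/1276 + 880) = 1/(1123553/1276) = 1276/1123553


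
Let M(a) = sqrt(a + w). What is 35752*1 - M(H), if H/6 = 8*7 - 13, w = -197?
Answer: 35752 - sqrt(61) ≈ 35744.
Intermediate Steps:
H = 258 (H = 6*(8*7 - 13) = 6*(56 - 13) = 6*43 = 258)
M(a) = sqrt(-197 + a) (M(a) = sqrt(a - 197) = sqrt(-197 + a))
35752*1 - M(H) = 35752*1 - sqrt(-197 + 258) = 35752 - sqrt(61)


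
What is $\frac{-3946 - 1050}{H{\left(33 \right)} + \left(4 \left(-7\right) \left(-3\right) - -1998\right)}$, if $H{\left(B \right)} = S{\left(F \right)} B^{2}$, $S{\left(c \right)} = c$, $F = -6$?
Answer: $\frac{1249}{1113} \approx 1.1222$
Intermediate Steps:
$H{\left(B \right)} = - 6 B^{2}$
$\frac{-3946 - 1050}{H{\left(33 \right)} + \left(4 \left(-7\right) \left(-3\right) - -1998\right)} = \frac{-3946 - 1050}{- 6 \cdot 33^{2} + \left(4 \left(-7\right) \left(-3\right) - -1998\right)} = - \frac{4996}{\left(-6\right) 1089 + \left(\left(-28\right) \left(-3\right) + 1998\right)} = - \frac{4996}{-6534 + \left(84 + 1998\right)} = - \frac{4996}{-6534 + 2082} = - \frac{4996}{-4452} = \left(-4996\right) \left(- \frac{1}{4452}\right) = \frac{1249}{1113}$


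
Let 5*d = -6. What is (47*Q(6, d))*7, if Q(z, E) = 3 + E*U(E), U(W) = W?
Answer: 36519/25 ≈ 1460.8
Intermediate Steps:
d = -6/5 (d = (⅕)*(-6) = -6/5 ≈ -1.2000)
Q(z, E) = 3 + E² (Q(z, E) = 3 + E*E = 3 + E²)
(47*Q(6, d))*7 = (47*(3 + (-6/5)²))*7 = (47*(3 + 36/25))*7 = (47*(111/25))*7 = (5217/25)*7 = 36519/25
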